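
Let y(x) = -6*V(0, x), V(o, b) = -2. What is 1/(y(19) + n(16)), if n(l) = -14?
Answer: -½ ≈ -0.50000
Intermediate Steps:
y(x) = 12 (y(x) = -6*(-2) = 12)
1/(y(19) + n(16)) = 1/(12 - 14) = 1/(-2) = -½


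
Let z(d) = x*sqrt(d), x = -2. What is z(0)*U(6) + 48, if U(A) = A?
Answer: 48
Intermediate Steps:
z(d) = -2*sqrt(d)
z(0)*U(6) + 48 = -2*sqrt(0)*6 + 48 = -2*0*6 + 48 = 0*6 + 48 = 0 + 48 = 48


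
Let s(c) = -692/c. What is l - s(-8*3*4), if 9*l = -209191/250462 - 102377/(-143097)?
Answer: -9317745856645/1290252989304 ≈ -7.2216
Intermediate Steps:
l = -4293056353/322563247326 (l = (-209191/250462 - 102377/(-143097))/9 = (-209191*1/250462 - 102377*(-1/143097))/9 = (-209191/250462 + 102377/143097)/9 = (⅑)*(-4293056353/35840360814) = -4293056353/322563247326 ≈ -0.013309)
l - s(-8*3*4) = -4293056353/322563247326 - (-692)/(-8*3*4) = -4293056353/322563247326 - (-692)/((-24*4)) = -4293056353/322563247326 - (-692)/(-96) = -4293056353/322563247326 - (-692)*(-1)/96 = -4293056353/322563247326 - 1*173/24 = -4293056353/322563247326 - 173/24 = -9317745856645/1290252989304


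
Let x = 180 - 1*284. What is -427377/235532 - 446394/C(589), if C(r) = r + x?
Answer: -1086055149/1177660 ≈ -922.21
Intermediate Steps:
x = -104 (x = 180 - 284 = -104)
C(r) = -104 + r (C(r) = r - 104 = -104 + r)
-427377/235532 - 446394/C(589) = -427377/235532 - 446394/(-104 + 589) = -427377*1/235532 - 446394/485 = -427377/235532 - 446394*1/485 = -427377/235532 - 4602/5 = -1086055149/1177660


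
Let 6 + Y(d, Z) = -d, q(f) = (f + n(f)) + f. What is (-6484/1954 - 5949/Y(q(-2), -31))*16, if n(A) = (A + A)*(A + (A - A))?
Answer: 46238024/4885 ≈ 9465.3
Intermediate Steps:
n(A) = 2*A**2 (n(A) = (2*A)*(A + 0) = (2*A)*A = 2*A**2)
q(f) = 2*f + 2*f**2 (q(f) = (f + 2*f**2) + f = 2*f + 2*f**2)
Y(d, Z) = -6 - d
(-6484/1954 - 5949/Y(q(-2), -31))*16 = (-6484/1954 - 5949/(-6 - 2*(-2)*(1 - 2)))*16 = (-6484*1/1954 - 5949/(-6 - 2*(-2)*(-1)))*16 = (-3242/977 - 5949/(-6 - 1*4))*16 = (-3242/977 - 5949/(-6 - 4))*16 = (-3242/977 - 5949/(-10))*16 = (-3242/977 - 5949*(-1/10))*16 = (-3242/977 + 5949/10)*16 = (5779753/9770)*16 = 46238024/4885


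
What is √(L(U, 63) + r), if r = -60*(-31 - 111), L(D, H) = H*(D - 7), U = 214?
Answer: √21561 ≈ 146.84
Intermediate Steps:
L(D, H) = H*(-7 + D)
r = 8520 (r = -60*(-142) = 8520)
√(L(U, 63) + r) = √(63*(-7 + 214) + 8520) = √(63*207 + 8520) = √(13041 + 8520) = √21561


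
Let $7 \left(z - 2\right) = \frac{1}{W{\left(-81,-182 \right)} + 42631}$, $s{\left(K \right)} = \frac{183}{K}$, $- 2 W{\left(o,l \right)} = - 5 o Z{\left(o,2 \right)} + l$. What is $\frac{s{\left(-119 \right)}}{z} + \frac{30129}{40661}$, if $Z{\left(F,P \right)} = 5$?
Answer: $- \frac{1326110469}{47486680748} \approx -0.027926$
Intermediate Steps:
$W{\left(o,l \right)} = - \frac{l}{2} + \frac{25 o}{2}$ ($W{\left(o,l \right)} = - \frac{- 5 o 5 + l}{2} = - \frac{- 25 o + l}{2} = - \frac{l - 25 o}{2} = - \frac{l}{2} + \frac{25 o}{2}$)
$z = \frac{1167868}{583933}$ ($z = 2 + \frac{1}{7 \left(\left(\left(- \frac{1}{2}\right) \left(-182\right) + \frac{25}{2} \left(-81\right)\right) + 42631\right)} = 2 + \frac{1}{7 \left(\left(91 - \frac{2025}{2}\right) + 42631\right)} = 2 + \frac{1}{7 \left(- \frac{1843}{2} + 42631\right)} = 2 + \frac{1}{7 \cdot \frac{83419}{2}} = 2 + \frac{1}{7} \cdot \frac{2}{83419} = 2 + \frac{2}{583933} = \frac{1167868}{583933} \approx 2.0$)
$\frac{s{\left(-119 \right)}}{z} + \frac{30129}{40661} = \frac{183 \frac{1}{-119}}{\frac{1167868}{583933}} + \frac{30129}{40661} = 183 \left(- \frac{1}{119}\right) \frac{583933}{1167868} + 30129 \cdot \frac{1}{40661} = \left(- \frac{183}{119}\right) \frac{583933}{1167868} + \frac{30129}{40661} = - \frac{897981}{1167868} + \frac{30129}{40661} = - \frac{1326110469}{47486680748}$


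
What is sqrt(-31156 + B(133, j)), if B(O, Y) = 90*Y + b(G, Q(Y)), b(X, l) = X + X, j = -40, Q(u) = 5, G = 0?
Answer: 2*I*sqrt(8689) ≈ 186.43*I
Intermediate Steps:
b(X, l) = 2*X
B(O, Y) = 90*Y (B(O, Y) = 90*Y + 2*0 = 90*Y + 0 = 90*Y)
sqrt(-31156 + B(133, j)) = sqrt(-31156 + 90*(-40)) = sqrt(-31156 - 3600) = sqrt(-34756) = 2*I*sqrt(8689)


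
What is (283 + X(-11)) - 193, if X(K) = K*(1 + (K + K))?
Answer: 321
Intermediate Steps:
X(K) = K*(1 + 2*K)
(283 + X(-11)) - 193 = (283 - 11*(1 + 2*(-11))) - 193 = (283 - 11*(1 - 22)) - 193 = (283 - 11*(-21)) - 193 = (283 + 231) - 193 = 514 - 193 = 321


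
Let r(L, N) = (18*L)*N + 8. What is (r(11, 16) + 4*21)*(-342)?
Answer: -1114920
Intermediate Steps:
r(L, N) = 8 + 18*L*N (r(L, N) = 18*L*N + 8 = 8 + 18*L*N)
(r(11, 16) + 4*21)*(-342) = ((8 + 18*11*16) + 4*21)*(-342) = ((8 + 3168) + 84)*(-342) = (3176 + 84)*(-342) = 3260*(-342) = -1114920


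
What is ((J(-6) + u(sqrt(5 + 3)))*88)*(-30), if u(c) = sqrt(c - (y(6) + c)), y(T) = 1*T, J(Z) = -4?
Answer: 10560 - 2640*I*sqrt(6) ≈ 10560.0 - 6466.7*I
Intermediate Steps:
y(T) = T
u(c) = I*sqrt(6) (u(c) = sqrt(c - (6 + c)) = sqrt(c + (-6 - c)) = sqrt(-6) = I*sqrt(6))
((J(-6) + u(sqrt(5 + 3)))*88)*(-30) = ((-4 + I*sqrt(6))*88)*(-30) = (-352 + 88*I*sqrt(6))*(-30) = 10560 - 2640*I*sqrt(6)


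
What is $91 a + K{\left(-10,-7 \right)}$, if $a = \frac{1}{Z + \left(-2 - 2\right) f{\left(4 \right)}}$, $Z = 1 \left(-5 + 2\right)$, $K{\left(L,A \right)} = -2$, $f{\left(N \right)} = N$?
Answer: $- \frac{129}{19} \approx -6.7895$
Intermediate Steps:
$Z = -3$ ($Z = 1 \left(-3\right) = -3$)
$a = - \frac{1}{19}$ ($a = \frac{1}{-3 + \left(-2 - 2\right) 4} = \frac{1}{-3 - 16} = \frac{1}{-19} = - \frac{1}{19} \approx -0.052632$)
$91 a + K{\left(-10,-7 \right)} = 91 \left(- \frac{1}{19}\right) - 2 = - \frac{91}{19} - 2 = - \frac{129}{19}$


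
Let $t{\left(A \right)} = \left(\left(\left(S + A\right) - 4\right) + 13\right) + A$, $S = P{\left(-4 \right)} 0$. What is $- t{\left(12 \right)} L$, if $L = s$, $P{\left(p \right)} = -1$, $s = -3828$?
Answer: $126324$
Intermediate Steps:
$S = 0$ ($S = \left(-1\right) 0 = 0$)
$L = -3828$
$t{\left(A \right)} = 9 + 2 A$ ($t{\left(A \right)} = \left(\left(\left(0 + A\right) - 4\right) + 13\right) + A = \left(\left(A - 4\right) + 13\right) + A = \left(\left(-4 + A\right) + 13\right) + A = \left(9 + A\right) + A = 9 + 2 A$)
$- t{\left(12 \right)} L = - \left(9 + 2 \cdot 12\right) \left(-3828\right) = - \left(9 + 24\right) \left(-3828\right) = - 33 \left(-3828\right) = \left(-1\right) \left(-126324\right) = 126324$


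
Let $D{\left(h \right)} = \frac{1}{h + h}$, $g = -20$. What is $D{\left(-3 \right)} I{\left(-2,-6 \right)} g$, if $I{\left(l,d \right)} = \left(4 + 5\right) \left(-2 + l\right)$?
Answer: $-120$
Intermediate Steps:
$D{\left(h \right)} = \frac{1}{2 h}$
$I{\left(l,d \right)} = -18 + 9 l$ ($I{\left(l,d \right)} = 9 \left(-2 + l\right) = -18 + 9 l$)
$D{\left(-3 \right)} I{\left(-2,-6 \right)} g = \frac{1}{2 \left(-3\right)} \left(-18 + 9 \left(-2\right)\right) \left(-20\right) = \frac{1}{2} \left(- \frac{1}{3}\right) \left(-18 - 18\right) \left(-20\right) = \left(- \frac{1}{6}\right) \left(-36\right) \left(-20\right) = 6 \left(-20\right) = -120$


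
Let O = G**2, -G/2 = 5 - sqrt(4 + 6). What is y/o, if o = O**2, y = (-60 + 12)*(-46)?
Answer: 138/(5 - sqrt(10))**4 ≈ 12.099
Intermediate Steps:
y = 2208 (y = -48*(-46) = 2208)
G = -10 + 2*sqrt(10) (G = -2*(5 - sqrt(4 + 6)) = -2*(5 - sqrt(10)) = -10 + 2*sqrt(10) ≈ -3.6754)
O = (-10 + 2*sqrt(10))**2 ≈ 13.509
o = (140 - 40*sqrt(10))**2 ≈ 182.49
y/o = 2208/(35600 - 11200*sqrt(10))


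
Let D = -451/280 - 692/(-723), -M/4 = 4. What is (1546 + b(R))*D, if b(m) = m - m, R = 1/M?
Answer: -102277949/101220 ≈ -1010.5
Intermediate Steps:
M = -16 (M = -4*4 = -16)
D = -132313/202440 (D = -451*1/280 - 692*(-1/723) = -451/280 + 692/723 = -132313/202440 ≈ -0.65359)
R = -1/16 (R = 1/(-16) = -1/16 ≈ -0.062500)
b(m) = 0
(1546 + b(R))*D = (1546 + 0)*(-132313/202440) = 1546*(-132313/202440) = -102277949/101220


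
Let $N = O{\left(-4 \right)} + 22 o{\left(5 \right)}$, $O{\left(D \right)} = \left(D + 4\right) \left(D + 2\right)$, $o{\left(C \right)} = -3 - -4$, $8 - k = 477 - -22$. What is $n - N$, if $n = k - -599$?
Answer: $86$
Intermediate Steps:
$k = -491$ ($k = 8 - \left(477 - -22\right) = 8 - \left(477 + 22\right) = 8 - 499 = -491$)
$o{\left(C \right)} = 1$ ($o{\left(C \right)} = -3 + 4 = 1$)
$O{\left(D \right)} = \left(2 + D\right) \left(4 + D\right)$ ($O{\left(D \right)} = \left(4 + D\right) \left(2 + D\right) = \left(2 + D\right) \left(4 + D\right)$)
$N = 22$ ($N = \left(8 + \left(-4\right)^{2} + 6 \left(-4\right)\right) + 22 \cdot 1 = \left(8 + 16 - 24\right) + 22 = 0 + 22 = 22$)
$n = 108$ ($n = -491 - -599 = -491 + 599 = 108$)
$n - N = 108 - 22 = 86$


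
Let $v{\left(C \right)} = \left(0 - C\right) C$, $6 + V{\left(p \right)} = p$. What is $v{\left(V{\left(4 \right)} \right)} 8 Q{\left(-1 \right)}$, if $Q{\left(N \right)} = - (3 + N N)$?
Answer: $128$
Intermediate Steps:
$V{\left(p \right)} = -6 + p$
$v{\left(C \right)} = - C^{2}$ ($v{\left(C \right)} = - C C = - C^{2}$)
$Q{\left(N \right)} = -3 - N^{2}$ ($Q{\left(N \right)} = - (3 + N^{2}) = -3 - N^{2}$)
$v{\left(V{\left(4 \right)} \right)} 8 Q{\left(-1 \right)} = - \left(-6 + 4\right)^{2} \cdot 8 \left(-3 - \left(-1\right)^{2}\right) = - \left(-2\right)^{2} \cdot 8 \left(-3 - 1\right) = \left(-1\right) 4 \cdot 8 \left(-3 - 1\right) = \left(-4\right) 8 \left(-4\right) = \left(-32\right) \left(-4\right) = 128$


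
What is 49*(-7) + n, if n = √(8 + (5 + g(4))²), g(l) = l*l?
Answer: -343 + √449 ≈ -321.81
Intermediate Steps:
g(l) = l²
n = √449 (n = √(8 + (5 + 4²)²) = √(8 + (5 + 16)²) = √(8 + 21²) = √(8 + 441) = √449 ≈ 21.190)
49*(-7) + n = 49*(-7) + √449 = -343 + √449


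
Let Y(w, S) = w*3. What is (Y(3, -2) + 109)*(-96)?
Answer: -11328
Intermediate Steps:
Y(w, S) = 3*w
(Y(3, -2) + 109)*(-96) = (3*3 + 109)*(-96) = (9 + 109)*(-96) = 118*(-96) = -11328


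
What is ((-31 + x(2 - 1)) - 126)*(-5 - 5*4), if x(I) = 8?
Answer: 3725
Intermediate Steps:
((-31 + x(2 - 1)) - 126)*(-5 - 5*4) = ((-31 + 8) - 126)*(-5 - 5*4) = (-23 - 126)*(-5 - 20) = -149*(-25) = 3725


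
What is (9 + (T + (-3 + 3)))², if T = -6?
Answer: 9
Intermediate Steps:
(9 + (T + (-3 + 3)))² = (9 + (-6 + (-3 + 3)))² = (9 + (-6 + 0))² = (9 - 6)² = 3² = 9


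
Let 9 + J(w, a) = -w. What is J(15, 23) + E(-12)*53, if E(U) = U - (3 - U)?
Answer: -1455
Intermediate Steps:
E(U) = -3 + 2*U (E(U) = U + (-3 + U) = -3 + 2*U)
J(w, a) = -9 - w
J(15, 23) + E(-12)*53 = (-9 - 1*15) + (-3 + 2*(-12))*53 = (-9 - 15) + (-3 - 24)*53 = -24 - 27*53 = -24 - 1431 = -1455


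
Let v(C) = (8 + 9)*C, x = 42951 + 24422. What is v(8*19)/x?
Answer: 2584/67373 ≈ 0.038354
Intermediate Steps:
x = 67373
v(C) = 17*C
v(8*19)/x = (17*(8*19))/67373 = (17*152)*(1/67373) = 2584*(1/67373) = 2584/67373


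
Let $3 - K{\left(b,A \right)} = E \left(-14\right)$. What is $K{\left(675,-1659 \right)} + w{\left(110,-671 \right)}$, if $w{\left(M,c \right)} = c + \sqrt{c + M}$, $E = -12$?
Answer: $-836 + i \sqrt{561} \approx -836.0 + 23.685 i$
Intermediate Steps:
$K{\left(b,A \right)} = -165$ ($K{\left(b,A \right)} = 3 - \left(-12\right) \left(-14\right) = 3 - 168 = -165$)
$w{\left(M,c \right)} = c + \sqrt{M + c}$
$K{\left(675,-1659 \right)} + w{\left(110,-671 \right)} = -165 - \left(671 - \sqrt{110 - 671}\right) = -165 - \left(671 - \sqrt{-561}\right) = -165 - \left(671 - i \sqrt{561}\right) = -836 + i \sqrt{561}$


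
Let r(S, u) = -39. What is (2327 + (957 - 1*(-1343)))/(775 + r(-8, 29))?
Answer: 4627/736 ≈ 6.2867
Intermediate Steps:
(2327 + (957 - 1*(-1343)))/(775 + r(-8, 29)) = (2327 + (957 - 1*(-1343)))/(775 - 39) = (2327 + (957 + 1343))/736 = (2327 + 2300)*(1/736) = 4627*(1/736) = 4627/736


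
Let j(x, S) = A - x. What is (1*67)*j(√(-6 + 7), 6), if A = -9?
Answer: -670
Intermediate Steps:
j(x, S) = -9 - x
(1*67)*j(√(-6 + 7), 6) = (1*67)*(-9 - √(-6 + 7)) = 67*(-9 - √1) = 67*(-9 - 1*1) = 67*(-9 - 1) = 67*(-10) = -670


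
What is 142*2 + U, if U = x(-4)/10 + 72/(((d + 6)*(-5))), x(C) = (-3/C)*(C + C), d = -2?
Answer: 1399/5 ≈ 279.80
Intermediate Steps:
x(C) = -6 (x(C) = (-3/C)*(2*C) = -6)
U = -21/5 (U = -6/10 + 72/(((-2 + 6)*(-5))) = -6*1/10 + 72/((4*(-5))) = -3/5 + 72/(-20) = -3/5 + 72*(-1/20) = -3/5 - 18/5 = -21/5 ≈ -4.2000)
142*2 + U = 142*2 - 21/5 = 284 - 21/5 = 1399/5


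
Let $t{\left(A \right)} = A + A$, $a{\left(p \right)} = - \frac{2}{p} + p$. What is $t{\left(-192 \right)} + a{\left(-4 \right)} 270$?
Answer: $-1329$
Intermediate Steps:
$a{\left(p \right)} = p - \frac{2}{p}$
$t{\left(A \right)} = 2 A$
$t{\left(-192 \right)} + a{\left(-4 \right)} 270 = 2 \left(-192\right) + \left(-4 - \frac{2}{-4}\right) 270 = -384 + \left(-4 - - \frac{1}{2}\right) 270 = -384 + \left(-4 + \frac{1}{2}\right) 270 = -384 - 945 = -1329$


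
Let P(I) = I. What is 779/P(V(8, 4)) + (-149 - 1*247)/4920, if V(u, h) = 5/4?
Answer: 255479/410 ≈ 623.12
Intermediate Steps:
V(u, h) = 5/4 (V(u, h) = 5*(1/4) = 5/4)
779/P(V(8, 4)) + (-149 - 1*247)/4920 = 779/(5/4) + (-149 - 1*247)/4920 = 779*(4/5) + (-149 - 247)*(1/4920) = 3116/5 - 396*1/4920 = 3116/5 - 33/410 = 255479/410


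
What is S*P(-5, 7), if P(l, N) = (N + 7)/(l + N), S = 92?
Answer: 644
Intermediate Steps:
P(l, N) = (7 + N)/(N + l)
S*P(-5, 7) = 92*((7 + 7)/(7 - 5)) = 92*(14/2) = 92*((½)*14) = 92*7 = 644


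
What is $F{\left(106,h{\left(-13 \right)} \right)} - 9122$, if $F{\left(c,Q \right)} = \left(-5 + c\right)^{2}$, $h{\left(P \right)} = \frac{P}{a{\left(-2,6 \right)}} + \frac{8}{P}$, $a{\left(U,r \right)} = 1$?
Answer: $1079$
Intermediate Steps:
$h{\left(P \right)} = P + \frac{8}{P}$ ($h{\left(P \right)} = \frac{P}{1} + \frac{8}{P} = P 1 + \frac{8}{P} = P + \frac{8}{P}$)
$F{\left(106,h{\left(-13 \right)} \right)} - 9122 = \left(-5 + 106\right)^{2} - 9122 = 101^{2} - 9122 = 10201 - 9122 = 1079$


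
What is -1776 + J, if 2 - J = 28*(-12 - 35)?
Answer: -458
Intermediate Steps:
J = 1318 (J = 2 - 28*(-12 - 35) = 2 - 28*(-47) = 2 - 1*(-1316) = 2 + 1316 = 1318)
-1776 + J = -1776 + 1318 = -458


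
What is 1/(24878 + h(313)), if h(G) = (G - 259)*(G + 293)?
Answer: 1/57602 ≈ 1.7360e-5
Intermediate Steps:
h(G) = (-259 + G)*(293 + G)
1/(24878 + h(313)) = 1/(24878 + (-75887 + 313² + 34*313)) = 1/(24878 + (-75887 + 97969 + 10642)) = 1/(24878 + 32724) = 1/57602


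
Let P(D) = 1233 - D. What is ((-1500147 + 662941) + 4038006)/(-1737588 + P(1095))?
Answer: -64016/34749 ≈ -1.8422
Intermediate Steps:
((-1500147 + 662941) + 4038006)/(-1737588 + P(1095)) = ((-1500147 + 662941) + 4038006)/(-1737588 + (1233 - 1*1095)) = (-837206 + 4038006)/(-1737588 + (1233 - 1095)) = 3200800/(-1737588 + 138) = 3200800/(-1737450) = 3200800*(-1/1737450) = -64016/34749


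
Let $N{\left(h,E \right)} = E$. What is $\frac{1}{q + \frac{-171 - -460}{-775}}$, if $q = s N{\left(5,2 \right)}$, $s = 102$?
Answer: $\frac{775}{157811} \approx 0.0049109$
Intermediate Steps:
$q = 204$ ($q = 102 \cdot 2 = 204$)
$\frac{1}{q + \frac{-171 - -460}{-775}} = \frac{1}{204 + \frac{-171 - -460}{-775}} = \frac{1}{204 + \left(-171 + 460\right) \left(- \frac{1}{775}\right)} = \frac{1}{204 + 289 \left(- \frac{1}{775}\right)} = \frac{1}{204 - \frac{289}{775}} = \frac{1}{\frac{157811}{775}} = \frac{775}{157811}$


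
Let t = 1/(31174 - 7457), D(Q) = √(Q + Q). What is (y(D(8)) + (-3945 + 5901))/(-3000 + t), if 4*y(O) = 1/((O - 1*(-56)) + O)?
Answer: -11875979429/18214655744 ≈ -0.65200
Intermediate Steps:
D(Q) = √2*√Q (D(Q) = √(2*Q) = √2*√Q)
t = 1/23717 ≈ 4.2164e-5
y(O) = 1/(4*(56 + 2*O)) (y(O) = 1/(4*((O - 1*(-56)) + O)) = 1/(4*((O + 56) + O)) = 1/(4*((56 + O) + O)) = 1/(4*(56 + 2*O)))
(y(D(8)) + (-3945 + 5901))/(-3000 + t) = (1/(8*(28 + √2*√8)) + (-3945 + 5901))/(-3000 + 1/23717) = (1/(8*(28 + √2*(2*√2))) + 1956)/(-71150999/23717) = (1/(8*(28 + 4)) + 1956)*(-23717/71150999) = ((⅛)/32 + 1956)*(-23717/71150999) = ((⅛)*(1/32) + 1956)*(-23717/71150999) = (1/256 + 1956)*(-23717/71150999) = (500737/256)*(-23717/71150999) = -11875979429/18214655744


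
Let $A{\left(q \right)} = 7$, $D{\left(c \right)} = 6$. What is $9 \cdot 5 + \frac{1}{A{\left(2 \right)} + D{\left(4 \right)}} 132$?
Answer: $\frac{717}{13} \approx 55.154$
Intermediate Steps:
$9 \cdot 5 + \frac{1}{A{\left(2 \right)} + D{\left(4 \right)}} 132 = 9 \cdot 5 + \frac{1}{7 + 6} \cdot 132 = 45 + \frac{1}{13} \cdot 132 = 45 + \frac{132}{13} = \frac{717}{13}$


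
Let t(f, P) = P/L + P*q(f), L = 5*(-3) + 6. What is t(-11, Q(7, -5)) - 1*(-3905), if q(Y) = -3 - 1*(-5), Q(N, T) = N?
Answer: 35264/9 ≈ 3918.2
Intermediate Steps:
q(Y) = 2 (q(Y) = -3 + 5 = 2)
L = -9 (L = -15 + 6 = -9)
t(f, P) = 17*P/9 (t(f, P) = P/(-9) + P*2 = P*(-⅑) + 2*P = -P/9 + 2*P = 17*P/9)
t(-11, Q(7, -5)) - 1*(-3905) = (17/9)*7 - 1*(-3905) = 119/9 + 3905 = 35264/9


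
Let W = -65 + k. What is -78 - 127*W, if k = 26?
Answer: 4875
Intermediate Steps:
W = -39 (W = -65 + 26 = -39)
-78 - 127*W = -78 - 127*(-39) = -78 + 4953 = 4875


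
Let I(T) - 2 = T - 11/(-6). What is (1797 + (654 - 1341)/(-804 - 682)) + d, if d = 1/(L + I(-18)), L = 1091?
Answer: 17257527285/9601046 ≈ 1797.5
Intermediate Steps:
I(T) = 23/6 + T (I(T) = 2 + (T - 11/(-6)) = 2 + (T - 11*(-⅙)) = 2 + (T + 11/6) = 2 + (11/6 + T) = 23/6 + T)
d = 6/6461 (d = 1/(1091 + (23/6 - 18)) = 1/(1091 - 85/6) = 1/(6461/6) = 6/6461 ≈ 0.00092865)
(1797 + (654 - 1341)/(-804 - 682)) + d = (1797 + (654 - 1341)/(-804 - 682)) + 6/6461 = (1797 - 687/(-1486)) + 6/6461 = (1797 - 687*(-1/1486)) + 6/6461 = (1797 + 687/1486) + 6/6461 = 2671029/1486 + 6/6461 = 17257527285/9601046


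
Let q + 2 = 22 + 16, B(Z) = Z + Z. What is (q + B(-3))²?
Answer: 900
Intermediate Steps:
B(Z) = 2*Z
q = 36 (q = -2 + (22 + 16) = -2 + 38 = 36)
(q + B(-3))² = (36 + 2*(-3))² = (36 - 6)² = 30² = 900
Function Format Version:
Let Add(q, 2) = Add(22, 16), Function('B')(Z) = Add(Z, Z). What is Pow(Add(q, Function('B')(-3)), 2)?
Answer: 900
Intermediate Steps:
Function('B')(Z) = Mul(2, Z)
q = 36 (q = Add(-2, Add(22, 16)) = Add(-2, 38) = 36)
Pow(Add(q, Function('B')(-3)), 2) = Pow(Add(36, Mul(2, -3)), 2) = Pow(Add(36, -6), 2) = Pow(30, 2) = 900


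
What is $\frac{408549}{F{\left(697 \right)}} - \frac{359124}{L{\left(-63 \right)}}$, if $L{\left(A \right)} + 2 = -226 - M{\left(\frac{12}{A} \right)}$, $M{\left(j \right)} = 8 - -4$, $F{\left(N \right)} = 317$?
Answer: $\frac{17657839}{6340} \approx 2785.1$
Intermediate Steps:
$M{\left(j \right)} = 12$ ($M{\left(j \right)} = 8 + 4 = 12$)
$L{\left(A \right)} = -240$ ($L{\left(A \right)} = -2 - 238 = -240$)
$\frac{408549}{F{\left(697 \right)}} - \frac{359124}{L{\left(-63 \right)}} = \frac{408549}{317} - \frac{359124}{-240} = 408549 \cdot \frac{1}{317} - - \frac{29927}{20} = \frac{408549}{317} + \frac{29927}{20} = \frac{17657839}{6340}$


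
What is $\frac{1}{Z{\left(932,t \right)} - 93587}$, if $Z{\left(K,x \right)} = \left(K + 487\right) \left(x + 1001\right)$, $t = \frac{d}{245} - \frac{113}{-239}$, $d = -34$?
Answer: $\frac{58555}{77720401981} \approx 7.5341 \cdot 10^{-7}$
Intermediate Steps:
$t = \frac{19559}{58555}$ ($t = - \frac{34}{245} - \frac{113}{-239} = \left(-34\right) \frac{1}{245} - - \frac{113}{239} = - \frac{34}{245} + \frac{113}{239} = \frac{19559}{58555} \approx 0.33403$)
$Z{\left(K,x \right)} = \left(487 + K\right) \left(1001 + x\right)$
$\frac{1}{Z{\left(932,t \right)} - 93587} = \frac{1}{\left(487487 + 487 \cdot \frac{19559}{58555} + 1001 \cdot 932 + 932 \cdot \frac{19559}{58555}\right) - 93587} = \frac{1}{\left(487487 + \frac{9525233}{58555} + 932932 + \frac{18228988}{58555}\right) - 93587} = \frac{1}{\frac{83200388766}{58555} - 93587} = \frac{1}{\frac{77720401981}{58555}} = \frac{58555}{77720401981}$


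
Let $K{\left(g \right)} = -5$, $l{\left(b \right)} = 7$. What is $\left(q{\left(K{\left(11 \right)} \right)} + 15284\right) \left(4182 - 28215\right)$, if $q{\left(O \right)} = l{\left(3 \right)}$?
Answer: $-367488603$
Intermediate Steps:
$q{\left(O \right)} = 7$
$\left(q{\left(K{\left(11 \right)} \right)} + 15284\right) \left(4182 - 28215\right) = \left(7 + 15284\right) \left(4182 - 28215\right) = 15291 \left(-24033\right) = -367488603$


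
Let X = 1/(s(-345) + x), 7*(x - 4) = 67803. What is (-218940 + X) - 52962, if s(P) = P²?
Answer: -244985333405/901006 ≈ -2.7190e+5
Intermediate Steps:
x = 67831/7 (x = 4 + (⅐)*67803 = 4 + 67803/7 = 67831/7 ≈ 9690.1)
X = 7/901006 (X = 1/((-345)² + 67831/7) = 1/(119025 + 67831/7) = 1/(901006/7) = 7/901006 ≈ 7.7691e-6)
(-218940 + X) - 52962 = (-218940 + 7/901006) - 52962 = -197266253633/901006 - 52962 = -244985333405/901006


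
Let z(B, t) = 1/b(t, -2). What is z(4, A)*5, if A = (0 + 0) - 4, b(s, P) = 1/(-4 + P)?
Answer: -30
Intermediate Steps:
A = -4 (A = 0 - 4 = -4)
z(B, t) = -6 (z(B, t) = 1/(1/(-4 - 2)) = 1/(1/(-6)) = 1/(-⅙) = -6)
z(4, A)*5 = -6*5 = -30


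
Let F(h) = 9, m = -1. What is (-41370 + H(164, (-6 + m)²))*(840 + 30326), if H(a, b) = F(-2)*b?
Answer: -1275593214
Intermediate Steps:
H(a, b) = 9*b
(-41370 + H(164, (-6 + m)²))*(840 + 30326) = (-41370 + 9*(-6 - 1)²)*(840 + 30326) = (-41370 + 9*(-7)²)*31166 = (-41370 + 9*49)*31166 = (-41370 + 441)*31166 = -40929*31166 = -1275593214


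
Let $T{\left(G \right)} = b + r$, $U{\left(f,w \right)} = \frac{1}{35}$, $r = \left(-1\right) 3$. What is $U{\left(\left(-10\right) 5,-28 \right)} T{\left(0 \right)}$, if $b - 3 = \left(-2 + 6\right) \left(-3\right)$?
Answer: $- \frac{12}{35} \approx -0.34286$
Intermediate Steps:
$r = -3$
$b = -9$ ($b = 3 + \left(-2 + 6\right) \left(-3\right) = 3 + 4 \left(-3\right) = 3 - 12 = -9$)
$U{\left(f,w \right)} = \frac{1}{35}$
$T{\left(G \right)} = -12$ ($T{\left(G \right)} = -9 - 3 = -12$)
$U{\left(\left(-10\right) 5,-28 \right)} T{\left(0 \right)} = \frac{1}{35} \left(-12\right) = - \frac{12}{35}$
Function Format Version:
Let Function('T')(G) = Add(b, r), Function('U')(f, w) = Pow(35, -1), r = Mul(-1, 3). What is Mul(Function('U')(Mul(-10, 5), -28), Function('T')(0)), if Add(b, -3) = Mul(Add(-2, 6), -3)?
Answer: Rational(-12, 35) ≈ -0.34286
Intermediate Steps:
r = -3
b = -9 (b = Add(3, Mul(Add(-2, 6), -3)) = Add(3, Mul(4, -3)) = Add(3, -12) = -9)
Function('U')(f, w) = Rational(1, 35)
Function('T')(G) = -12 (Function('T')(G) = Add(-9, -3) = -12)
Mul(Function('U')(Mul(-10, 5), -28), Function('T')(0)) = Mul(Rational(1, 35), -12) = Rational(-12, 35)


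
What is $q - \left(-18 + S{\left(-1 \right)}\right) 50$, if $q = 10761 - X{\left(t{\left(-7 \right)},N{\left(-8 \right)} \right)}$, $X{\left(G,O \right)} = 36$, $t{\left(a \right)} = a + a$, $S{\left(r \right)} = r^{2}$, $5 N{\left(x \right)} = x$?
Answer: $11575$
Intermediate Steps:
$N{\left(x \right)} = \frac{x}{5}$
$t{\left(a \right)} = 2 a$
$q = 10725$ ($q = 10761 - 36 = 10725$)
$q - \left(-18 + S{\left(-1 \right)}\right) 50 = 10725 - \left(-18 + \left(-1\right)^{2}\right) 50 = 10725 - \left(-18 + 1\right) 50 = 10725 - \left(-17\right) 50 = 10725 - -850 = 10725 + 850 = 11575$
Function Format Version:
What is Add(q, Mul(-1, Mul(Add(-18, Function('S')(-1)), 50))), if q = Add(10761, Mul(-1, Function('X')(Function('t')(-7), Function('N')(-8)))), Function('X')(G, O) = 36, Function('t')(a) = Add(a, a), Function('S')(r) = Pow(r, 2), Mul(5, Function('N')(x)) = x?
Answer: 11575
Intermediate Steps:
Function('N')(x) = Mul(Rational(1, 5), x)
Function('t')(a) = Mul(2, a)
q = 10725 (q = Add(10761, Mul(-1, 36)) = Add(10761, -36) = 10725)
Add(q, Mul(-1, Mul(Add(-18, Function('S')(-1)), 50))) = Add(10725, Mul(-1, Mul(Add(-18, Pow(-1, 2)), 50))) = Add(10725, Mul(-1, Mul(Add(-18, 1), 50))) = Add(10725, Mul(-1, Mul(-17, 50))) = Add(10725, Mul(-1, -850)) = Add(10725, 850) = 11575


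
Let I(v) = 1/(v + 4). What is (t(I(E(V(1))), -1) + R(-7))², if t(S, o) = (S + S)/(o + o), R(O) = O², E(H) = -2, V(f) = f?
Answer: 9409/4 ≈ 2352.3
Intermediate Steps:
I(v) = 1/(4 + v)
t(S, o) = S/o (t(S, o) = (2*S)/((2*o)) = (2*S)*(1/(2*o)) = S/o)
(t(I(E(V(1))), -1) + R(-7))² = (1/((4 - 2)*(-1)) + (-7)²)² = (-1/2 + 49)² = ((½)*(-1) + 49)² = (-½ + 49)² = (97/2)² = 9409/4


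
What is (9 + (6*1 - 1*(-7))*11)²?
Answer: 23104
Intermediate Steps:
(9 + (6*1 - 1*(-7))*11)² = (9 + (6 + 7)*11)² = (9 + 13*11)² = (9 + 143)² = 152² = 23104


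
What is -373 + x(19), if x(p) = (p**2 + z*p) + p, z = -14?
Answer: -259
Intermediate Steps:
x(p) = p**2 - 13*p (x(p) = (p**2 - 14*p) + p = p**2 - 13*p)
-373 + x(19) = -373 + 19*(-13 + 19) = -373 + 19*6 = -373 + 114 = -259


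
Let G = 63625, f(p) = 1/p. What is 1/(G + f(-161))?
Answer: 161/10243624 ≈ 1.5717e-5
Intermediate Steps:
1/(G + f(-161)) = 1/(63625 + 1/(-161)) = 1/(63625 - 1/161) = 1/(10243624/161) = 161/10243624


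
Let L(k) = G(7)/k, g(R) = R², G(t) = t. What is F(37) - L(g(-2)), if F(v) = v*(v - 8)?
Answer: 4285/4 ≈ 1071.3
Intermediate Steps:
L(k) = 7/k
F(v) = v*(-8 + v)
F(37) - L(g(-2)) = 37*(-8 + 37) - 7/((-2)²) = 37*29 - 7/4 = 1073 - 7/4 = 4285/4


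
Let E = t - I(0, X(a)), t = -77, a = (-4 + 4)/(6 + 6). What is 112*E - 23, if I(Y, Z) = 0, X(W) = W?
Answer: -8647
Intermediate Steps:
a = 0 (a = 0/12 = 0*(1/12) = 0)
E = -77 (E = -77 - 1*0 = -77 + 0 = -77)
112*E - 23 = 112*(-77) - 23 = -8624 - 23 = -8647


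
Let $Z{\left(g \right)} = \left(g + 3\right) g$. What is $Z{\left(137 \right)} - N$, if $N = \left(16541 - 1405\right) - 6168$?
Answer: $10212$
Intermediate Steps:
$Z{\left(g \right)} = g \left(3 + g\right)$ ($Z{\left(g \right)} = \left(3 + g\right) g = g \left(3 + g\right)$)
$N = 8968$ ($N = 15136 - 6168 = 8968$)
$Z{\left(137 \right)} - N = 137 \left(3 + 137\right) - 8968 = 137 \cdot 140 - 8968 = 19180 - 8968 = 10212$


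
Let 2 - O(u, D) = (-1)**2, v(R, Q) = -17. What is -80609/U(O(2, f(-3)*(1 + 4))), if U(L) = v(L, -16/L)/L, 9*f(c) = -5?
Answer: 80609/17 ≈ 4741.7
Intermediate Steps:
f(c) = -5/9 (f(c) = (1/9)*(-5) = -5/9)
O(u, D) = 1 (O(u, D) = 2 - 1*(-1)**2 = 2 - 1*1 = 2 - 1 = 1)
U(L) = -17/L
-80609/U(O(2, f(-3)*(1 + 4))) = -80609/((-17/1)) = -80609/((-17*1)) = -80609/(-17) = -80609*(-1/17) = 80609/17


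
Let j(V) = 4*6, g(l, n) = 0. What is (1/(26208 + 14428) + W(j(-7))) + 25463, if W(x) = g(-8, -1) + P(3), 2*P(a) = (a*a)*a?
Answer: 1035263055/40636 ≈ 25477.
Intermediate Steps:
P(a) = a³/2 (P(a) = ((a*a)*a)/2 = (a²*a)/2 = a³/2)
j(V) = 24
W(x) = 27/2 (W(x) = 0 + (½)*3³ = 0 + (½)*27 = 0 + 27/2 = 27/2)
(1/(26208 + 14428) + W(j(-7))) + 25463 = (1/(26208 + 14428) + 27/2) + 25463 = (1/40636 + 27/2) + 25463 = 548587/40636 + 25463 = 1035263055/40636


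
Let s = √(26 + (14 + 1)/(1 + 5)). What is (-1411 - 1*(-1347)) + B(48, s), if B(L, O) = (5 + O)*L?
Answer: 176 + 24*√114 ≈ 432.25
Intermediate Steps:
s = √114/2 (s = √(26 + 15/6) = √(26 + 15*(⅙)) = √(26 + 5/2) = √(57/2) = √114/2 ≈ 5.3385)
B(L, O) = L*(5 + O)
(-1411 - 1*(-1347)) + B(48, s) = (-1411 - 1*(-1347)) + 48*(5 + √114/2) = (-1411 + 1347) + (240 + 24*√114) = -64 + (240 + 24*√114) = 176 + 24*√114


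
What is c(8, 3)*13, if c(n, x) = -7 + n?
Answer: 13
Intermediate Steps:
c(8, 3)*13 = (-7 + 8)*13 = 1*13 = 13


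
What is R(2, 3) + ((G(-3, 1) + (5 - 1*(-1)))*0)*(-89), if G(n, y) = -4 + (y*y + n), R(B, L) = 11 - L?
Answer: 8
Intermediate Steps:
G(n, y) = -4 + n + y**2 (G(n, y) = -4 + (y**2 + n) = -4 + (n + y**2) = -4 + n + y**2)
R(2, 3) + ((G(-3, 1) + (5 - 1*(-1)))*0)*(-89) = (11 - 1*3) + (((-4 - 3 + 1**2) + (5 - 1*(-1)))*0)*(-89) = (11 - 3) + (((-4 - 3 + 1) + (5 + 1))*0)*(-89) = 8 + ((-6 + 6)*0)*(-89) = 8 + (0*0)*(-89) = 8 + 0*(-89) = 8 + 0 = 8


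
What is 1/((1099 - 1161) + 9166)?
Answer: 1/9104 ≈ 0.00010984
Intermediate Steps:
1/((1099 - 1161) + 9166) = 1/(-62 + 9166) = 1/9104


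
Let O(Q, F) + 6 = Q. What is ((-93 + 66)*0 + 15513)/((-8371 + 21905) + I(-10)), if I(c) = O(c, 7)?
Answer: 5171/4506 ≈ 1.1476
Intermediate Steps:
O(Q, F) = -6 + Q
I(c) = -6 + c
((-93 + 66)*0 + 15513)/((-8371 + 21905) + I(-10)) = ((-93 + 66)*0 + 15513)/((-8371 + 21905) + (-6 - 10)) = (-27*0 + 15513)/(13534 - 16) = (0 + 15513)/13518 = 15513*(1/13518) = 5171/4506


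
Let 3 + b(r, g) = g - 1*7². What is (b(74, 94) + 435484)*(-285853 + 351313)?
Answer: 28509531960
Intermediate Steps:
b(r, g) = -52 + g (b(r, g) = -3 + (g - 1*7²) = -3 + (g - 1*49) = -3 + (g - 49) = -3 + (-49 + g) = -52 + g)
(b(74, 94) + 435484)*(-285853 + 351313) = ((-52 + 94) + 435484)*(-285853 + 351313) = (42 + 435484)*65460 = 435526*65460 = 28509531960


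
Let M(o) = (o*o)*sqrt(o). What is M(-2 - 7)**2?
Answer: -59049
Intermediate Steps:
M(o) = o**(5/2) (M(o) = o**2*sqrt(o) = o**(5/2))
M(-2 - 7)**2 = ((-2 - 7)**(5/2))**2 = ((-9)**(5/2))**2 = (243*I)**2 = -59049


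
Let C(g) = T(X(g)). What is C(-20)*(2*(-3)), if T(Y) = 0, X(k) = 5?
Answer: 0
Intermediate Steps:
C(g) = 0
C(-20)*(2*(-3)) = 0*(2*(-3)) = 0*(-6) = 0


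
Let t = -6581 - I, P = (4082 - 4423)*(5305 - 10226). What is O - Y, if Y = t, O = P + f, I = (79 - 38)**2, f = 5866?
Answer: 1692189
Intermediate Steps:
I = 1681 (I = 41**2 = 1681)
P = 1678061 (P = -341*(-4921) = 1678061)
t = -8262 (t = -6581 - 1*1681 = -6581 - 1681 = -8262)
O = 1683927 (O = 1678061 + 5866 = 1683927)
Y = -8262
O - Y = 1683927 - 1*(-8262) = 1683927 + 8262 = 1692189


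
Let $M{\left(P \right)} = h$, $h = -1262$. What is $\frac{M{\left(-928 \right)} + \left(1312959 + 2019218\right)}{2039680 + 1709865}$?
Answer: $\frac{666183}{749909} \approx 0.88835$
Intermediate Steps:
$M{\left(P \right)} = -1262$
$\frac{M{\left(-928 \right)} + \left(1312959 + 2019218\right)}{2039680 + 1709865} = \frac{-1262 + \left(1312959 + 2019218\right)}{2039680 + 1709865} = \frac{-1262 + 3332177}{3749545} = 3330915 \cdot \frac{1}{3749545} = \frac{666183}{749909}$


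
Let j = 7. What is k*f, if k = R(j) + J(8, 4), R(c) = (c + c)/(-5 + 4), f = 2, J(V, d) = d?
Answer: -20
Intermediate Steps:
R(c) = -2*c (R(c) = (2*c)/(-1) = (2*c)*(-1) = -2*c)
k = -10 (k = -2*7 + 4 = -14 + 4 = -10)
k*f = -10*2 = -20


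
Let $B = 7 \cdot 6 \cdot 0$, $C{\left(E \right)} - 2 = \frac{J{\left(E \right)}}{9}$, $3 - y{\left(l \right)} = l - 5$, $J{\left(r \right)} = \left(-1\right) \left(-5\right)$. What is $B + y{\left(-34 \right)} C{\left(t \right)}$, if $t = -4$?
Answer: $\frac{322}{3} \approx 107.33$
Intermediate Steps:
$J{\left(r \right)} = 5$
$y{\left(l \right)} = 8 - l$ ($y{\left(l \right)} = 3 - \left(l - 5\right) = 3 - \left(-5 + l\right) = 8 - l$)
$C{\left(E \right)} = \frac{23}{9}$ ($C{\left(E \right)} = 2 + \frac{5}{9} = \frac{23}{9}$)
$B = 0$ ($B = 42 \cdot 0 = 0$)
$B + y{\left(-34 \right)} C{\left(t \right)} = 0 + \left(8 - -34\right) \frac{23}{9} = 0 + \left(8 + 34\right) \frac{23}{9} = 0 + 42 \cdot \frac{23}{9} = 0 + \frac{322}{3} = \frac{322}{3}$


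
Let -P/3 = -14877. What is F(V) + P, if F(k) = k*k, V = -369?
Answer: 180792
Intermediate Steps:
P = 44631 (P = -3*(-14877) = 44631)
F(k) = k²
F(V) + P = (-369)² + 44631 = 136161 + 44631 = 180792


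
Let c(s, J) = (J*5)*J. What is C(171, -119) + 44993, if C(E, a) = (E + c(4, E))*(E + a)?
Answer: 7656545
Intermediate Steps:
c(s, J) = 5*J² (c(s, J) = (5*J)*J = 5*J²)
C(E, a) = (E + a)*(E + 5*E²) (C(E, a) = (E + 5*E²)*(E + a) = (E + a)*(E + 5*E²))
C(171, -119) + 44993 = 171*(171 - 119 + 5*171² + 5*171*(-119)) + 44993 = 171*(171 - 119 + 5*29241 - 101745) + 44993 = 171*(171 - 119 + 146205 - 101745) + 44993 = 171*44512 + 44993 = 7611552 + 44993 = 7656545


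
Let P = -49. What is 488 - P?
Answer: 537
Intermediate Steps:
488 - P = 488 - 1*(-49) = 488 + 49 = 537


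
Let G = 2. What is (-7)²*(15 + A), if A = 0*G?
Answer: 735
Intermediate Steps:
A = 0 (A = 0*2 = 0)
(-7)²*(15 + A) = (-7)²*(15 + 0) = 49*15 = 735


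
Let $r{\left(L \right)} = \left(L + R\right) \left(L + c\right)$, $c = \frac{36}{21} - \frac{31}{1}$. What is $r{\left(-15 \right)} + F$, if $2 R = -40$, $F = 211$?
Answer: $1761$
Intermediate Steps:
$R = -20$ ($R = \frac{1}{2} \left(-40\right) = -20$)
$c = - \frac{205}{7}$ ($c = 36 \cdot \frac{1}{21} - 31 = \frac{12}{7} - 31 = - \frac{205}{7} \approx -29.286$)
$r{\left(L \right)} = \left(-20 + L\right) \left(- \frac{205}{7} + L\right)$ ($r{\left(L \right)} = \left(L - 20\right) \left(L - \frac{205}{7}\right) = \left(-20 + L\right) \left(- \frac{205}{7} + L\right)$)
$r{\left(-15 \right)} + F = \left(\frac{4100}{7} + \left(-15\right)^{2} - - \frac{5175}{7}\right) + 211 = \left(\frac{4100}{7} + 225 + \frac{5175}{7}\right) + 211 = 1550 + 211 = 1761$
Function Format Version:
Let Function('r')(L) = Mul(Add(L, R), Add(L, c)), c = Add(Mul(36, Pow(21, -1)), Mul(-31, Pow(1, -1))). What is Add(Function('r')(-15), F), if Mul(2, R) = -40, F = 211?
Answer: 1761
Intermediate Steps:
R = -20 (R = Mul(Rational(1, 2), -40) = -20)
c = Rational(-205, 7) (c = Add(Mul(36, Rational(1, 21)), Mul(-31, 1)) = Add(Rational(12, 7), -31) = Rational(-205, 7) ≈ -29.286)
Function('r')(L) = Mul(Add(-20, L), Add(Rational(-205, 7), L)) (Function('r')(L) = Mul(Add(L, -20), Add(L, Rational(-205, 7))) = Mul(Add(-20, L), Add(Rational(-205, 7), L)))
Add(Function('r')(-15), F) = Add(Add(Rational(4100, 7), Pow(-15, 2), Mul(Rational(-345, 7), -15)), 211) = Add(Add(Rational(4100, 7), 225, Rational(5175, 7)), 211) = Add(1550, 211) = 1761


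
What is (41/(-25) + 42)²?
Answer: 1018081/625 ≈ 1628.9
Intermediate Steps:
(41/(-25) + 42)² = (41*(-1/25) + 42)² = (-41/25 + 42)² = (1009/25)² = 1018081/625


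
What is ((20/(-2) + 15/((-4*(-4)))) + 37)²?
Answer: 199809/256 ≈ 780.50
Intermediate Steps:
((20/(-2) + 15/((-4*(-4)))) + 37)² = ((20*(-½) + 15/16) + 37)² = ((-10 + 15*(1/16)) + 37)² = ((-10 + 15/16) + 37)² = (-145/16 + 37)² = (447/16)² = 199809/256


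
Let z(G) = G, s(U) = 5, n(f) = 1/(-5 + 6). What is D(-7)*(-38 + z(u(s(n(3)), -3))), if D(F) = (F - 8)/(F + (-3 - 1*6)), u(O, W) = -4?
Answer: -315/8 ≈ -39.375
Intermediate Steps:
n(f) = 1 (n(f) = 1/1 = 1)
D(F) = (-8 + F)/(-9 + F) (D(F) = (-8 + F)/(F + (-3 - 6)) = (-8 + F)/(F - 9) = (-8 + F)/(-9 + F))
D(-7)*(-38 + z(u(s(n(3)), -3))) = ((-8 - 7)/(-9 - 7))*(-38 - 4) = (-15/(-16))*(-42) = -1/16*(-15)*(-42) = (15/16)*(-42) = -315/8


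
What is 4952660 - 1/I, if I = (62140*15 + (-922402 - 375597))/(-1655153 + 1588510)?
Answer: 1812173274697/365899 ≈ 4.9527e+6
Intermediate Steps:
I = 365899/66643 (I = (932100 - 1297999)/(-66643) = -365899*(-1/66643) = 365899/66643 ≈ 5.4904)
4952660 - 1/I = 4952660 - 1/365899/66643 = 4952660 - 1*66643/365899 = 4952660 - 66643/365899 = 1812173274697/365899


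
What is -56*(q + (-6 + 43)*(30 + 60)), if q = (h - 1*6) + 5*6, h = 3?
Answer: -187992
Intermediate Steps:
q = 27 (q = (3 - 1*6) + 5*6 = (3 - 6) + 30 = -3 + 30 = 27)
-56*(q + (-6 + 43)*(30 + 60)) = -56*(27 + (-6 + 43)*(30 + 60)) = -56*(27 + 37*90) = -56*(27 + 3330) = -56*3357 = -187992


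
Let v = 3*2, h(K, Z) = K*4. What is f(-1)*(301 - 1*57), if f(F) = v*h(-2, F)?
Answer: -11712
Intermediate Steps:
h(K, Z) = 4*K
v = 6
f(F) = -48 (f(F) = 6*(4*(-2)) = 6*(-8) = -48)
f(-1)*(301 - 1*57) = -48*(301 - 1*57) = -48*(301 - 57) = -48*244 = -11712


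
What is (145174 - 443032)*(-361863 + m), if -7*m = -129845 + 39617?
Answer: 727611394554/7 ≈ 1.0394e+11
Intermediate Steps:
m = 90228/7 (m = -(-129845 + 39617)/7 = -⅐*(-90228) = 90228/7 ≈ 12890.)
(145174 - 443032)*(-361863 + m) = (145174 - 443032)*(-361863 + 90228/7) = -297858*(-2442813/7) = 727611394554/7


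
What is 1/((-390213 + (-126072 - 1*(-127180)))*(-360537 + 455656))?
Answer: -1/37011278495 ≈ -2.7019e-11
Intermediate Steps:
1/((-390213 + (-126072 - 1*(-127180)))*(-360537 + 455656)) = 1/((-390213 + (-126072 + 127180))*95119) = 1/((-390213 + 1108)*95119) = 1/(-389105*95119) = 1/(-37011278495) = -1/37011278495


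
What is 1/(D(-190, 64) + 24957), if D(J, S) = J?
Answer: 1/24767 ≈ 4.0376e-5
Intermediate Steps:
1/(D(-190, 64) + 24957) = 1/(-190 + 24957) = 1/24767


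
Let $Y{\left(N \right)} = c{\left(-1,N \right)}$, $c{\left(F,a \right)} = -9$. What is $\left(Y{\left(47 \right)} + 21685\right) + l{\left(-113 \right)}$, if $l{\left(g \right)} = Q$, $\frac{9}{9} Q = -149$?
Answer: $21527$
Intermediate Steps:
$Q = -149$
$Y{\left(N \right)} = -9$
$l{\left(g \right)} = -149$
$\left(Y{\left(47 \right)} + 21685\right) + l{\left(-113 \right)} = \left(-9 + 21685\right) - 149 = 21676 - 149 = 21527$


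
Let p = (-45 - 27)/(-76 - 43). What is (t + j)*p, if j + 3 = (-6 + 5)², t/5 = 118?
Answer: 6048/17 ≈ 355.76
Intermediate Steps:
t = 590 (t = 5*118 = 590)
j = -2 (j = -3 + (-6 + 5)² = -3 + (-1)² = -3 + 1 = -2)
p = 72/119 (p = -72/(-119) = -72*(-1/119) = 72/119 ≈ 0.60504)
(t + j)*p = (590 - 2)*(72/119) = 588*(72/119) = 6048/17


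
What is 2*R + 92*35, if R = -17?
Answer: 3186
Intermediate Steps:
2*R + 92*35 = 2*(-17) + 92*35 = -34 + 3220 = 3186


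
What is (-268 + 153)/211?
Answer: -115/211 ≈ -0.54502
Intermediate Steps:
(-268 + 153)/211 = -115*1/211 = -115/211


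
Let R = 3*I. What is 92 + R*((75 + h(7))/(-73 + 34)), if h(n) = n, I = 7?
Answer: 622/13 ≈ 47.846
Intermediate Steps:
R = 21 (R = 3*7 = 21)
92 + R*((75 + h(7))/(-73 + 34)) = 92 + 21*((75 + 7)/(-73 + 34)) = 92 + 21*(82/(-39)) = 92 + 21*(82*(-1/39)) = 92 + 21*(-82/39) = 92 - 574/13 = 622/13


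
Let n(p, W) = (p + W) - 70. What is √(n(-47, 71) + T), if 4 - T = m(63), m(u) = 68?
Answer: I*√110 ≈ 10.488*I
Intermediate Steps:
n(p, W) = -70 + W + p (n(p, W) = (W + p) - 70 = -70 + W + p)
T = -64 (T = 4 - 1*68 = 4 - 68 = -64)
√(n(-47, 71) + T) = √((-70 + 71 - 47) - 64) = √(-46 - 64) = √(-110) = I*√110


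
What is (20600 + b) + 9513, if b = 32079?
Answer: 62192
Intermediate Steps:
(20600 + b) + 9513 = (20600 + 32079) + 9513 = 52679 + 9513 = 62192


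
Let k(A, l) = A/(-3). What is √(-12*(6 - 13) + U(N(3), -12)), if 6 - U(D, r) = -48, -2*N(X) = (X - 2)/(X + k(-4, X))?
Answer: √138 ≈ 11.747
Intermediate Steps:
k(A, l) = -A/3 (k(A, l) = A*(-⅓) = -A/3)
N(X) = -(-2 + X)/(2*(4/3 + X)) (N(X) = -(X - 2)/(2*(X - ⅓*(-4))) = -(-2 + X)/(2*(X + 4/3)) = -(-2 + X)/(2*(4/3 + X)))
U(D, r) = 54 (U(D, r) = 6 - 1*(-48) = 6 + 48 = 54)
√(-12*(6 - 13) + U(N(3), -12)) = √(-12*(6 - 13) + 54) = √(-12*(-7) + 54) = √(84 + 54) = √138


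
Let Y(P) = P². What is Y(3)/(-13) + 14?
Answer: 173/13 ≈ 13.308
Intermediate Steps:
Y(3)/(-13) + 14 = 3²/(-13) + 14 = 9*(-1/13) + 14 = -9/13 + 14 = 173/13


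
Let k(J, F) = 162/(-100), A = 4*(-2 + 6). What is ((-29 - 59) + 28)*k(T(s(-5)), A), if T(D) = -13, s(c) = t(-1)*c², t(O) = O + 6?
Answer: 486/5 ≈ 97.200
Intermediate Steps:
t(O) = 6 + O
A = 16 (A = 4*4 = 16)
s(c) = 5*c² (s(c) = (6 - 1)*c² = 5*c²)
k(J, F) = -81/50 (k(J, F) = 162*(-1/100) = -81/50)
((-29 - 59) + 28)*k(T(s(-5)), A) = ((-29 - 59) + 28)*(-81/50) = (-88 + 28)*(-81/50) = -60*(-81/50) = 486/5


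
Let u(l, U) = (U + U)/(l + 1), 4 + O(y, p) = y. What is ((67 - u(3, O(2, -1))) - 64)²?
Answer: 16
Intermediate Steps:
O(y, p) = -4 + y
u(l, U) = 2*U/(1 + l) (u(l, U) = (2*U)/(1 + l) = 2*U/(1 + l))
((67 - u(3, O(2, -1))) - 64)² = ((67 - 2*(-4 + 2)/(1 + 3)) - 64)² = ((67 - 2*(-2)/4) - 64)² = ((67 - 1*(-1)) - 64)² = ((67 + 1) - 64)² = (68 - 64)² = 4² = 16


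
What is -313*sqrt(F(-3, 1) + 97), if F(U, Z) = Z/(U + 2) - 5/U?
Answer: -313*sqrt(879)/3 ≈ -3093.3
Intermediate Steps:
F(U, Z) = -5/U + Z/(2 + U) (F(U, Z) = Z/(2 + U) - 5/U = -5/U + Z/(2 + U))
-313*sqrt(F(-3, 1) + 97) = -313*sqrt((-10 - 5*(-3) - 3*1)/((-3)*(2 - 3)) + 97) = -313*sqrt(-1/3*(-10 + 15 - 3)/(-1) + 97) = -313*sqrt(-1/3*(-1)*2 + 97) = -313*sqrt(2/3 + 97) = -313*sqrt(879)/3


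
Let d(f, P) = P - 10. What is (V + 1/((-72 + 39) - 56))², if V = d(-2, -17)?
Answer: 5779216/7921 ≈ 729.61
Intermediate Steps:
d(f, P) = -10 + P
V = -27 (V = -10 - 17 = -27)
(V + 1/((-72 + 39) - 56))² = (-27 + 1/((-72 + 39) - 56))² = (-27 + 1/(-33 - 56))² = (-27 + 1/(-89))² = (-27 - 1/89)² = (-2404/89)² = 5779216/7921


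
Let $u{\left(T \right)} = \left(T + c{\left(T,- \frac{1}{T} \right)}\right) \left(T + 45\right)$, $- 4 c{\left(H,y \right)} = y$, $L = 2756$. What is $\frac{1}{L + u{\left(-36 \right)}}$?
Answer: $\frac{16}{38911} \approx 0.00041119$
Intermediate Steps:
$c{\left(H,y \right)} = - \frac{y}{4}$
$u{\left(T \right)} = \left(45 + T\right) \left(T + \frac{1}{4 T}\right)$ ($u{\left(T \right)} = \left(T - \frac{\left(-1\right) \frac{1}{T}}{4}\right) \left(T + 45\right) = \left(T + \frac{1}{4 T}\right) \left(45 + T\right) = \left(45 + T\right) \left(T + \frac{1}{4 T}\right)$)
$\frac{1}{L + u{\left(-36 \right)}} = \frac{1}{2756 + \left(\frac{1}{4} + \left(-36\right)^{2} + 45 \left(-36\right) + \frac{45}{4 \left(-36\right)}\right)} = \frac{1}{2756 + \left(\frac{1}{4} + 1296 - 1620 + \frac{45}{4} \left(- \frac{1}{36}\right)\right)} = \frac{1}{2756 + \left(\frac{1}{4} + 1296 - 1620 - \frac{5}{16}\right)} = \frac{1}{2756 - \frac{5185}{16}} = \frac{1}{\frac{38911}{16}} = \frac{16}{38911}$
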